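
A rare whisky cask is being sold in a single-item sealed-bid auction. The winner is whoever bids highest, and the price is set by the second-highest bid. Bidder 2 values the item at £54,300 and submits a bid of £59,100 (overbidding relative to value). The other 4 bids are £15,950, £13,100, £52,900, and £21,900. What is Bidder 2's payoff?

Highest competing bid: £52,900.
Bidder 2's bid £59,100 is the highest overall, so Bidder 2 wins and pays the second-highest bid, £52,900.
Payoff = value − price = £54,300 − £52,900 = £1,400.

Payoff = £1,400.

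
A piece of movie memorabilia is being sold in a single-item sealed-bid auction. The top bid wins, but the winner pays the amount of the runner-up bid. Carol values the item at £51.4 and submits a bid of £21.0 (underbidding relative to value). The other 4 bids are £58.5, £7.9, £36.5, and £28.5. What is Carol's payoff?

Highest competing bid: £58.5.
Carol's bid £21.0 is not the highest, so Carol loses, pays nothing, and earns zero payoff.

£0.0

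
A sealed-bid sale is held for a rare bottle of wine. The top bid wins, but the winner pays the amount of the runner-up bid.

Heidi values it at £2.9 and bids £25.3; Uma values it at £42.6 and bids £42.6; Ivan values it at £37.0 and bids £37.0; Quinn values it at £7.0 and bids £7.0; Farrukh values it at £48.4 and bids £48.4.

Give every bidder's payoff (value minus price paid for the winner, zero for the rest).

Sorted high to low: Farrukh £48.4; Uma £42.6; Ivan £37.0; Heidi £25.3; Quinn £7.0.
Farrukh has the top bid and wins; the price is the second-highest bid, £42.6.
Farrukh's payoff = £48.4 − £42.6 = £5.8. All other bidders lose, so their payoff is 0.

Payoffs: Heidi £0.0, Uma £0.0, Ivan £0.0, Quinn £0.0, Farrukh £5.8.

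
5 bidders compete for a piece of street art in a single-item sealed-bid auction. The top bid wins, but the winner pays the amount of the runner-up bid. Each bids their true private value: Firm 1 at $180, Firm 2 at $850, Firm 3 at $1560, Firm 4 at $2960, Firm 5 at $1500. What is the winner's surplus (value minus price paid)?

$1400

Ranking the bids: Firm 4 $2960 > Firm 3 $1560 > Firm 5 $1500 > Firm 2 $850 > Firm 1 $180.
Firm 4 wins with the top bid and pays the second-highest, $1560.
Surplus = $2960 − $1560 = $1400.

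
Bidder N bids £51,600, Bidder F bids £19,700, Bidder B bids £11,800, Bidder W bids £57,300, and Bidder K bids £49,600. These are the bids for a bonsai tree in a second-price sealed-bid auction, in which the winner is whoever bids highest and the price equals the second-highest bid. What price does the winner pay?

Ranking the bids: Bidder W £57,300 > Bidder N £51,600 > Bidder K £49,600 > Bidder F £19,700 > Bidder B £11,800.
Bidder W is the highest bidder, so Bidder W wins.
Under the second-price rule, the price is the second-highest bid: £51,600.

£51,600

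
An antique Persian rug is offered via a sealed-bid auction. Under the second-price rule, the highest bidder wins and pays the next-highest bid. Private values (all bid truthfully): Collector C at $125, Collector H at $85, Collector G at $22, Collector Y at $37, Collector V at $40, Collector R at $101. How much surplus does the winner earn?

$24

Sorted high to low: Collector C $125; Collector R $101; Collector H $85; Collector V $40; Collector Y $37; Collector G $22.
Collector C wins with the top bid and pays the second-highest, $101.
Surplus = $125 − $101 = $24.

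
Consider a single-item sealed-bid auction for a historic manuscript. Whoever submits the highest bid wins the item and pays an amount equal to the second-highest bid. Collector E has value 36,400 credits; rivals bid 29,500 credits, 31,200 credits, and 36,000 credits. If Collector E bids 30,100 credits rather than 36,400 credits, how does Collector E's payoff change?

The highest competing bid is 36,000 credits.
Bidding truthfully at 36,400 credits: Collector E has the top bid, wins, and pays the second-highest bid 36,000 credits. Payoff = 36,400 credits − 36,000 credits = 400 credits.
Bidding 30,100 credits: the top bid is 36,000 credits (a rival), so Collector E loses. Payoff = 0 credits.
Change = 0 credits − 400 credits = -400 credits.

Payoff change: -400 credits.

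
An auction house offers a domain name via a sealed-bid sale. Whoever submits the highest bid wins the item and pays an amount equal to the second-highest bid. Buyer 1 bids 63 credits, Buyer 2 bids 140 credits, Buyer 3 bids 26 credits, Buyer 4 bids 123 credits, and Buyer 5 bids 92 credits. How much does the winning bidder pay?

Ordered from highest: Buyer 2 140 credits; Buyer 4 123 credits; Buyer 5 92 credits; Buyer 1 63 credits; Buyer 3 26 credits.
Buyer 2 has the highest bid, so Buyer 2 wins.
The second-highest bid is 123 credits, so that is what Buyer 2 pays.

The winner pays 123 credits.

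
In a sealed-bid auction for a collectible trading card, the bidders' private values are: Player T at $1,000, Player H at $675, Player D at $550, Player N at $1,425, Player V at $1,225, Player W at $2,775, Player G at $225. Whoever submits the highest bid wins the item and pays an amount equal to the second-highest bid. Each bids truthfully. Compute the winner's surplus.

Ranking the bids: Player W $2,775; Player N $1,425; Player V $1,225; Player T $1,000; Player H $675; Player D $550; Player G $225.
Player W wins with the top bid and pays the second-highest, $1,425.
Surplus = $2,775 − $1,425 = $1,350.

Winner's surplus: $1,350.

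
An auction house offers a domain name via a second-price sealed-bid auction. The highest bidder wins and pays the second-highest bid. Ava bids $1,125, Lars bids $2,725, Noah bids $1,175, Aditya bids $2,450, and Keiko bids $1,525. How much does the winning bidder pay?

Price paid: $2,450.

Sorted high to low: Lars $2,725, then Aditya $2,450, then Keiko $1,525, then Noah $1,175, then Ava $1,125.
Lars has the highest bid, so Lars wins.
The second-highest bid is $2,450, so that is what Lars pays.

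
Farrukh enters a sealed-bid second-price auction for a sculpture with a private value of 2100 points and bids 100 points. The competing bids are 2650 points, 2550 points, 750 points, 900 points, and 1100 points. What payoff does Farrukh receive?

Highest competing bid: 2650 points.
Farrukh's bid 100 points is not the highest, so Farrukh loses, pays nothing, and earns zero payoff.

Farrukh's payoff: 0 points.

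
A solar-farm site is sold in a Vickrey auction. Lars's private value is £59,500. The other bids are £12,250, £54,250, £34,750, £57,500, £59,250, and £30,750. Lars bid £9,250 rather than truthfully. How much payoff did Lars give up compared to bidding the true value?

Regret: £250.

The highest competing bid is £59,250.
Bidding truthfully at £59,500: Lars has the top bid, wins, and pays the second-highest bid £59,250. Payoff = £59,500 − £59,250 = £250.
Bidding £9,250: the top bid is £59,250 (a rival), so Lars loses. Payoff = £0.
Regret = truthful payoff − actual payoff = £250 − £0 = £250.
Deviating from a truthful bid can only lose payoff in a second-price auction — never gain.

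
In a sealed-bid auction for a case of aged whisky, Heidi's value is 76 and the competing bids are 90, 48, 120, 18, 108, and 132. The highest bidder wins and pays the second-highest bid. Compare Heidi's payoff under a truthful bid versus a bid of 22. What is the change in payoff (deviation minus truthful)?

Payoff change: 0.

The highest competing bid is 132.
Bidding truthfully at 76: the top bid is 132 (a rival), so Heidi loses. Payoff = 0.
Bidding 22: the top bid is 132 (a rival), so Heidi loses. Payoff = 0.
Change = 0 − 0 = 0.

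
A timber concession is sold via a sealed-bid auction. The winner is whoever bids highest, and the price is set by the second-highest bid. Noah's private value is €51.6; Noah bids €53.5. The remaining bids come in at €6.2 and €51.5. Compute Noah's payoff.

Payoff = €0.1.

Highest competing bid: €51.5.
Noah's bid €53.5 is the highest overall, so Noah wins and pays the second-highest bid, €51.5.
Payoff = value − price = €51.6 − €51.5 = €0.1.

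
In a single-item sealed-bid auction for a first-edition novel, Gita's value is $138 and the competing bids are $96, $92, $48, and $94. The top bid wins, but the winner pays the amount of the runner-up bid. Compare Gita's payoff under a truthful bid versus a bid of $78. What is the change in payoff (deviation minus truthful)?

The highest competing bid is $96.
Bidding truthfully at $138: Gita has the top bid, wins, and pays the second-highest bid $96. Payoff = $138 − $96 = $42.
Bidding $78: the top bid is $96 (a rival), so Gita loses. Payoff = $0.
Change = $0 − $42 = -$42.

Change in payoff: -$42.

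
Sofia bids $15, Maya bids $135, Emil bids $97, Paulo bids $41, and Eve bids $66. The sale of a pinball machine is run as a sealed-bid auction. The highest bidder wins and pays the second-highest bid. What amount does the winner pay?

Ranking the bids: Maya $135; Emil $97; Eve $66; Paulo $41; Sofia $15.
Maya has the highest bid, so Maya wins.
The second-highest bid is $97, so that is what Maya pays.

$97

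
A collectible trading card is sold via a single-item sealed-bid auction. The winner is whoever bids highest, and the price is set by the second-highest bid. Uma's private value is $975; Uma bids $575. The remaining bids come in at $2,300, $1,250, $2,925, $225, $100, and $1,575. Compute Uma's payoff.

Payoff = $0.

Highest competing bid: $2,925.
Uma's bid $575 is not the highest, so Uma loses, pays nothing, and earns zero payoff.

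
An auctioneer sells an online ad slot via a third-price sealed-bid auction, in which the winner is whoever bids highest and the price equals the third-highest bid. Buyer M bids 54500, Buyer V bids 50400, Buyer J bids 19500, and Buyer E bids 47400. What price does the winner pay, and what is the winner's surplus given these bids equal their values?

Price 47400; surplus 7100.

Sorted high to low: Buyer M 54500 > Buyer V 50400 > Buyer E 47400 > Buyer J 19500.
Buyer M is the highest bidder, so Buyer M wins.
Under the third-price rule, the price is the third-highest bid: 47400.
Surplus = 54500 − 47400 = 7100.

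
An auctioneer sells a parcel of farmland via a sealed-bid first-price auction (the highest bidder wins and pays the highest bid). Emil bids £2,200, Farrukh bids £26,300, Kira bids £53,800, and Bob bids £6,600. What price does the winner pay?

Price paid: £53,800.

Ranking the bids: Kira £53,800 > Farrukh £26,300 > Bob £6,600 > Emil £2,200.
Kira is the highest bidder, so Kira wins.
Under the first-price rule, the price is the highest bid: £53,800.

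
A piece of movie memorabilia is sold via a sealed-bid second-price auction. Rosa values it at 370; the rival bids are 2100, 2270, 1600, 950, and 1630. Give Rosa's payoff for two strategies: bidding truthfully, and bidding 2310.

The highest competing bid is 2270.
Bidding truthfully at 370: the top bid is 2270 (a rival), so Rosa loses. Payoff = 0.
Bidding 2310: Rosa has the top bid, wins, and pays the second-highest bid 2270. Payoff = 370 − 2270 = -1900.
This is the dominant-strategy logic: truthful bidding weakly beats any alternative.

(a) 0  (b) -1900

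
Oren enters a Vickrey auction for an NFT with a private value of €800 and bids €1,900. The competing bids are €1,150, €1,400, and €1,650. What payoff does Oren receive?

-€850

Highest competing bid: €1,650.
Oren's bid €1,900 is the highest overall, so Oren wins and pays the second-highest bid, €1,650.
Payoff = value − price = €800 − €1,650 = -€850.
Overbidding won the item at a price above value — truthful bidding would have avoided this loss.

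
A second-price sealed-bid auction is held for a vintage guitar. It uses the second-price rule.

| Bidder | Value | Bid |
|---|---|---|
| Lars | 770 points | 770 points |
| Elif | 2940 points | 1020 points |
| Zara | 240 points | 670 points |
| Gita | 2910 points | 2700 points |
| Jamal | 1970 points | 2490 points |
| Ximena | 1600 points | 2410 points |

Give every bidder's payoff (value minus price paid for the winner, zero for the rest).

Ranking the bids: Gita 2700 points; Jamal 2490 points; Ximena 2410 points; Elif 1020 points; Lars 770 points; Zara 670 points.
Gita has the top bid and wins; the price is the second-highest bid, 2490 points.
Gita's payoff = 2910 points − 2490 points = 420 points. All other bidders lose, so their payoff is 0.

Lars 0 points, Elif 0 points, Zara 0 points, Gita 420 points, Jamal 0 points, Ximena 0 points.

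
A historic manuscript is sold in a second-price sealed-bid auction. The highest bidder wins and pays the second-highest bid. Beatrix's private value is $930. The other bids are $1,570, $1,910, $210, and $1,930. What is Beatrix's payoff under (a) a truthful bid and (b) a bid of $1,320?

The highest competing bid is $1,930.
Bidding truthfully at $930: the top bid is $1,930 (a rival), so Beatrix loses. Payoff = $0.
Bidding $1,320: the top bid is $1,930 (a rival), so Beatrix loses. Payoff = $0.
The bid only affects whether you win, not the price — here both bids land on the same side of the top rival bid, so the deviation is payoff-neutral.

(a) $0  (b) $0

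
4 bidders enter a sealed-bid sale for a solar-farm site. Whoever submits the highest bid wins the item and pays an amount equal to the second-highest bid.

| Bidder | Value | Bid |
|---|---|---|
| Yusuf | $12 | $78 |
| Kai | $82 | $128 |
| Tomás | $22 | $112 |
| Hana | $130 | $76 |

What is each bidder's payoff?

Payoffs: Yusuf $0, Kai -$30, Tomás $0, Hana $0.

Sorted high to low: Kai $128 > Tomás $112 > Yusuf $78 > Hana $76.
Kai has the top bid and wins; the price is the second-highest bid, $112.
Kai's payoff = $82 − $112 = -$30. All other bidders lose, so their payoff is 0.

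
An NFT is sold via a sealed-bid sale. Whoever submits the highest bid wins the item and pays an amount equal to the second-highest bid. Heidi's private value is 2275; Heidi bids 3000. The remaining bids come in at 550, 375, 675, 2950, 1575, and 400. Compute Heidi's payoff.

Highest competing bid: 2950.
Heidi's bid 3000 is the highest overall, so Heidi wins and pays the second-highest bid, 2950.
Payoff = value − price = 2275 − 2950 = -675.

-675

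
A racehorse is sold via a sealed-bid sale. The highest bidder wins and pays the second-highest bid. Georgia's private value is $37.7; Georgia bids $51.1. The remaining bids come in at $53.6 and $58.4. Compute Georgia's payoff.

Highest competing bid: $58.4.
Georgia's bid $51.1 is not the highest, so Georgia loses, pays nothing, and earns zero payoff.

Payoff = $0.0.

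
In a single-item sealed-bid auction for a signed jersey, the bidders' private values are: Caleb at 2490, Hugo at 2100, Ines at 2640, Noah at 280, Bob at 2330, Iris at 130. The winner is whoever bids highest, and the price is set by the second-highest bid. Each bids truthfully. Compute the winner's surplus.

Surplus = 150.

Ordered from highest: Ines 2640 > Caleb 2490 > Bob 2330 > Hugo 2100 > Noah 280 > Iris 130.
Ines wins with the top bid and pays the second-highest, 2490.
Surplus = 2640 − 2490 = 150.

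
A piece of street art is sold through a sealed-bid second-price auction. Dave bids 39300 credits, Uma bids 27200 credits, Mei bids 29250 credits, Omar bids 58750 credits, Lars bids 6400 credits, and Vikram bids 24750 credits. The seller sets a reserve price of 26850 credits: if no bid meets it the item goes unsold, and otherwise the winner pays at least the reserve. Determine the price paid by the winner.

The winner pays 39300 credits.

Sorted high to low: Omar 58750 credits > Dave 39300 credits > Mei 29250 credits > Uma 27200 credits > Vikram 24750 credits > Lars 6400 credits.
Omar has the highest bid, so Omar wins.
The second-highest bid is 39300 credits, which exceeds the reserve, so that sets the price.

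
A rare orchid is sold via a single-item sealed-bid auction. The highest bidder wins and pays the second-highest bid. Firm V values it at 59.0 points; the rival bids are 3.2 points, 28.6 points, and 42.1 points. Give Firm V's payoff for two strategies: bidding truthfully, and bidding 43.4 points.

(a) 16.9 points  (b) 16.9 points

The highest competing bid is 42.1 points.
Bidding truthfully at 59.0 points: Firm V has the top bid, wins, and pays the second-highest bid 42.1 points. Payoff = 59.0 points − 42.1 points = 16.9 points.
Bidding 43.4 points: Firm V has the top bid, wins, and pays the second-highest bid 42.1 points. Payoff = 59.0 points − 42.1 points = 16.9 points.
The bid only affects whether you win, not the price — here both bids land on the same side of the top rival bid, so the deviation is payoff-neutral.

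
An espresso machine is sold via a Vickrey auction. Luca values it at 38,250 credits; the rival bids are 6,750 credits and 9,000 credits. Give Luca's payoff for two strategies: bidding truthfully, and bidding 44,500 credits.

The highest competing bid is 9,000 credits.
Bidding truthfully at 38,250 credits: Luca has the top bid, wins, and pays the second-highest bid 9,000 credits. Payoff = 38,250 credits − 9,000 credits = 29,250 credits.
Bidding 44,500 credits: Luca has the top bid, wins, and pays the second-highest bid 9,000 credits. Payoff = 38,250 credits − 9,000 credits = 29,250 credits.

(a) 29,250 credits  (b) 29,250 credits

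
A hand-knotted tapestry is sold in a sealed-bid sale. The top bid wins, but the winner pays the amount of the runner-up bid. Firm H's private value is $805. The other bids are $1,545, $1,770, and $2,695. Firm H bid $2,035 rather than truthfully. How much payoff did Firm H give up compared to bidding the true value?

The highest competing bid is $2,695.
Bidding truthfully at $805: the top bid is $2,695 (a rival), so Firm H loses. Payoff = $0.
Bidding $2,035: the top bid is $2,695 (a rival), so Firm H loses. Payoff = $0.
Regret = truthful payoff − actual payoff = $0 − $0 = $0.

Payoff forgone: $0.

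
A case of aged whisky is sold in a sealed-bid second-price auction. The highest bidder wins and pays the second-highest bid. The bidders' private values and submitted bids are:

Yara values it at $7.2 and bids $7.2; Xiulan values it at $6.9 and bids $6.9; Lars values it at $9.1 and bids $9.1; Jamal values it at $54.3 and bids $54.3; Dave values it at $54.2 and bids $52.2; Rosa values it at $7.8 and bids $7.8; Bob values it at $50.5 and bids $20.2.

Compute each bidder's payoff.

Ordered from highest: Jamal $54.3 > Dave $52.2 > Bob $20.2 > Lars $9.1 > Rosa $7.8 > Yara $7.2 > Xiulan $6.9.
Jamal has the top bid and wins; the price is the second-highest bid, $52.2.
Jamal's payoff = $54.3 − $52.2 = $2.1. All other bidders lose, so their payoff is 0.

Payoffs: Yara $0.0, Xiulan $0.0, Lars $0.0, Jamal $2.1, Dave $0.0, Rosa $0.0, Bob $0.0.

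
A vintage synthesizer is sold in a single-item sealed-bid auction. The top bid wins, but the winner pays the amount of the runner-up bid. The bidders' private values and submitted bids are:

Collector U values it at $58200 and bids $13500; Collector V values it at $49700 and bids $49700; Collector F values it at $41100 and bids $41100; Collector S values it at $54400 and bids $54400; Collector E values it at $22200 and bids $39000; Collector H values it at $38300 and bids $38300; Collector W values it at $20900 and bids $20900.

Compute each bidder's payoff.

Ranking the bids: Collector S $54400 > Collector V $49700 > Collector F $41100 > Collector E $39000 > Collector H $38300 > Collector W $20900 > Collector U $13500.
Collector S has the top bid and wins; the price is the second-highest bid, $49700.
Collector S's payoff = $54400 − $49700 = $4700. All other bidders lose, so their payoff is 0.

Collector U $0, Collector V $0, Collector F $0, Collector S $4700, Collector E $0, Collector H $0, Collector W $0.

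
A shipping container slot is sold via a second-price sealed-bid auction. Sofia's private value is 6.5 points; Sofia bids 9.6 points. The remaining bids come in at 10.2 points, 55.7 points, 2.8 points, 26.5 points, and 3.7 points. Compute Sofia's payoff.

0.0 points

Highest competing bid: 55.7 points.
Sofia's bid 9.6 points is not the highest, so Sofia loses, pays nothing, and earns zero payoff.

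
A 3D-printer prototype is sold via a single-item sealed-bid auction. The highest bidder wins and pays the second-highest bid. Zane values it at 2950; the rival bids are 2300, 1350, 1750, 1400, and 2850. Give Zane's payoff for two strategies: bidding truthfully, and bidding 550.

The highest competing bid is 2850.
Bidding truthfully at 2950: Zane has the top bid, wins, and pays the second-highest bid 2850. Payoff = 2950 − 2850 = 100.
Bidding 550: the top bid is 2850 (a rival), so Zane loses. Payoff = 0.

(a) 100  (b) 0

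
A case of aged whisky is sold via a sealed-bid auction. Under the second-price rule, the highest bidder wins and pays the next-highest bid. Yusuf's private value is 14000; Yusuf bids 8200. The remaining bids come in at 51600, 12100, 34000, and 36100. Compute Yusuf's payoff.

0

Highest competing bid: 51600.
Yusuf's bid 8200 is not the highest, so Yusuf loses, pays nothing, and earns zero payoff.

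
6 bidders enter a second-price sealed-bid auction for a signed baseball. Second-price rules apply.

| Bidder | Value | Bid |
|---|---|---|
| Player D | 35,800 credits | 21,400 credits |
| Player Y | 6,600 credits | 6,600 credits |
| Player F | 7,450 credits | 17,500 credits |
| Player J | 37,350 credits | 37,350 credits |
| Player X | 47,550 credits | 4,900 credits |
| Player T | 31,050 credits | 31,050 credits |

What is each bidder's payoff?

Sorted high to low: Player J 37,350 credits; Player T 31,050 credits; Player D 21,400 credits; Player F 17,500 credits; Player Y 6,600 credits; Player X 4,900 credits.
Player J has the top bid and wins; the price is the second-highest bid, 31,050 credits.
Player J's payoff = 37,350 credits − 31,050 credits = 6,300 credits. All other bidders lose, so their payoff is 0.

Payoffs: Player D 0 credits, Player Y 0 credits, Player F 0 credits, Player J 6,300 credits, Player X 0 credits, Player T 0 credits.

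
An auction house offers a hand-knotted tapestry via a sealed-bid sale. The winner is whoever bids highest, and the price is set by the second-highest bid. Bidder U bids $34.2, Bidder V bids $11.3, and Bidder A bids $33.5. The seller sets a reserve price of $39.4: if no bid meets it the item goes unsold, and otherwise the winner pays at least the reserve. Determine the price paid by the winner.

Bids in descending order: Bidder U $34.2 > Bidder A $33.5 > Bidder V $11.3.
The top bid $34.2 is below the reserve $39.4, so the item goes unsold and nothing is paid.

unsold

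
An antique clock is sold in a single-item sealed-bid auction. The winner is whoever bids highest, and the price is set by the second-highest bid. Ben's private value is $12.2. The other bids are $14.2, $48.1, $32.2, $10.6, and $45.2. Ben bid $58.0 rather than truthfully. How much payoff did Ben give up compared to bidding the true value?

The highest competing bid is $48.1.
Bidding truthfully at $12.2: the top bid is $48.1 (a rival), so Ben loses. Payoff = $0.0.
Bidding $58.0: Ben has the top bid, wins, and pays the second-highest bid $48.1. Payoff = $12.2 − $48.1 = -$35.9.
Regret = truthful payoff − actual payoff = $0.0 − -$35.9 = $35.9.
Deviating from a truthful bid can only lose payoff in a second-price auction — never gain.

Payoff forgone: $35.9.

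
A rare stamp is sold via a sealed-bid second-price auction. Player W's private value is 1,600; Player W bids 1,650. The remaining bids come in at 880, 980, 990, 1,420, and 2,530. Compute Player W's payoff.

Payoff = 0.

Highest competing bid: 2,530.
Player W's bid 1,650 is not the highest, so Player W loses, pays nothing, and earns zero payoff.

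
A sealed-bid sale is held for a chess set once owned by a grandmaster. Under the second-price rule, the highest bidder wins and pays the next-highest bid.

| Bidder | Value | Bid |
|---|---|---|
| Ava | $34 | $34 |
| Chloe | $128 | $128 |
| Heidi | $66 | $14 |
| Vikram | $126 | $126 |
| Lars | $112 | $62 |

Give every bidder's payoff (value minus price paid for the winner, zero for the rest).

Sorted high to low: Chloe $128, then Vikram $126, then Lars $62, then Ava $34, then Heidi $14.
Chloe has the top bid and wins; the price is the second-highest bid, $126.
Chloe's payoff = $128 − $126 = $2. All other bidders lose, so their payoff is 0.

Payoffs: Ava $0, Chloe $2, Heidi $0, Vikram $0, Lars $0.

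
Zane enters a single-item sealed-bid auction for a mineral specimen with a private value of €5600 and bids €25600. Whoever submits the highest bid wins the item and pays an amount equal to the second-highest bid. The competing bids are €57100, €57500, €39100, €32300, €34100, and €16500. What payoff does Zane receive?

Zane's payoff: €0.

Highest competing bid: €57500.
Zane's bid €25600 is not the highest, so Zane loses, pays nothing, and earns zero payoff.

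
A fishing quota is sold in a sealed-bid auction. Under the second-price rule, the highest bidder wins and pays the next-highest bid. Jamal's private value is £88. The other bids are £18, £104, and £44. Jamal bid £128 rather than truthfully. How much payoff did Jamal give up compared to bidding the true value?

The highest competing bid is £104.
Bidding truthfully at £88: the top bid is £104 (a rival), so Jamal loses. Payoff = £0.
Bidding £128: Jamal has the top bid, wins, and pays the second-highest bid £104. Payoff = £88 − £104 = -£16.
Regret = truthful payoff − actual payoff = £0 − -£16 = £16.
This is the dominant-strategy logic: truthful bidding weakly beats any alternative.

£16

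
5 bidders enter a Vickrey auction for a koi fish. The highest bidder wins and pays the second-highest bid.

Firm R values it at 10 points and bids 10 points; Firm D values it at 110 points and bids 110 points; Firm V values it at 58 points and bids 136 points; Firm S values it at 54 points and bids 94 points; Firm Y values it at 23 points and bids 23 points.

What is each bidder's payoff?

Payoffs: Firm R 0 points, Firm D 0 points, Firm V -52 points, Firm S 0 points, Firm Y 0 points.

Bids in descending order: Firm V 136 points, then Firm D 110 points, then Firm S 94 points, then Firm Y 23 points, then Firm R 10 points.
Firm V has the top bid and wins; the price is the second-highest bid, 110 points.
Firm V's payoff = 58 points − 110 points = -52 points. All other bidders lose, so their payoff is 0.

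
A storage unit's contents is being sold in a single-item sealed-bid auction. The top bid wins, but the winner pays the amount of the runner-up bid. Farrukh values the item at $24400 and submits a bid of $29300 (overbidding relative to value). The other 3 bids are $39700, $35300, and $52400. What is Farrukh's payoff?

Farrukh's payoff: $0.

Highest competing bid: $52400.
Farrukh's bid $29300 is not the highest, so Farrukh loses, pays nothing, and earns zero payoff.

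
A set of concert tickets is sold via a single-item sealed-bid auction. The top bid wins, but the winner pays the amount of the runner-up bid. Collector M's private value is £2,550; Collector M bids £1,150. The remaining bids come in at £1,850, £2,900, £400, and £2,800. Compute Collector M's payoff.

Collector M's payoff: £0.

Highest competing bid: £2,900.
Collector M's bid £1,150 is not the highest, so Collector M loses, pays nothing, and earns zero payoff.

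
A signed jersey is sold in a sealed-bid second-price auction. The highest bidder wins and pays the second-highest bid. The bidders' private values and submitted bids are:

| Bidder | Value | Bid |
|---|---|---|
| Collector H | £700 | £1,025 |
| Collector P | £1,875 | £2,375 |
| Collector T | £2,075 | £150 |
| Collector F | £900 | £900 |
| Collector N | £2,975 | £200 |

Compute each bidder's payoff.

Bids in descending order: Collector P £2,375, then Collector H £1,025, then Collector F £900, then Collector N £200, then Collector T £150.
Collector P has the top bid and wins; the price is the second-highest bid, £1,025.
Collector P's payoff = £1,875 − £1,025 = £850. All other bidders lose, so their payoff is 0.

Payoffs: Collector H £0, Collector P £850, Collector T £0, Collector F £0, Collector N £0.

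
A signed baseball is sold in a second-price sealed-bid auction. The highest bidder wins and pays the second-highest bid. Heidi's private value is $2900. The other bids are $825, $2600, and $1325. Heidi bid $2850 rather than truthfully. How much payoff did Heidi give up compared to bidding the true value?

$0

The highest competing bid is $2600.
Bidding truthfully at $2900: Heidi has the top bid, wins, and pays the second-highest bid $2600. Payoff = $2900 − $2600 = $300.
Bidding $2850: Heidi has the top bid, wins, and pays the second-highest bid $2600. Payoff = $2900 − $2600 = $300.
Regret = truthful payoff − actual payoff = $300 − $300 = $0.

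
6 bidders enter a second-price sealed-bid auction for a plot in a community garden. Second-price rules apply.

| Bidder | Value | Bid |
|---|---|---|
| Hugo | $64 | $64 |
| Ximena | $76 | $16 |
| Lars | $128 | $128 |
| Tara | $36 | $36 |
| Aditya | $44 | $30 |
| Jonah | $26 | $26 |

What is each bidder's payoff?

Bids in descending order: Lars $128 > Hugo $64 > Tara $36 > Aditya $30 > Jonah $26 > Ximena $16.
Lars has the top bid and wins; the price is the second-highest bid, $64.
Lars's payoff = $128 − $64 = $64. All other bidders lose, so their payoff is 0.

Hugo $0, Ximena $0, Lars $64, Tara $0, Aditya $0, Jonah $0.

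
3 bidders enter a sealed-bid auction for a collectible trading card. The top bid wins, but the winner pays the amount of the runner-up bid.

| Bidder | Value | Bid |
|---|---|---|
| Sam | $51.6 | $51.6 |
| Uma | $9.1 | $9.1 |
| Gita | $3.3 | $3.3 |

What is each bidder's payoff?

Bids in descending order: Sam $51.6; Uma $9.1; Gita $3.3.
Sam has the top bid and wins; the price is the second-highest bid, $9.1.
Sam's payoff = $51.6 − $9.1 = $42.5. All other bidders lose, so their payoff is 0.

Sam $42.5, Uma $0.0, Gita $0.0.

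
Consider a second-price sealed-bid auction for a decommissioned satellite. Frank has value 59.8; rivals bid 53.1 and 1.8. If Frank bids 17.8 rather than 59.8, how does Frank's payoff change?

The highest competing bid is 53.1.
Bidding truthfully at 59.8: Frank has the top bid, wins, and pays the second-highest bid 53.1. Payoff = 59.8 − 53.1 = 6.7.
Bidding 17.8: the top bid is 53.1 (a rival), so Frank loses. Payoff = 0.0.
Change = 0.0 − 6.7 = -6.7.
This is the dominant-strategy logic: truthful bidding weakly beats any alternative.

Change in payoff: -6.7.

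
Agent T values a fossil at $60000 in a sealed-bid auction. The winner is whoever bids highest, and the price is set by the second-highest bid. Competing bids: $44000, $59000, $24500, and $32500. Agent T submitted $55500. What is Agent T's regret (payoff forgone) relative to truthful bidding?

The highest competing bid is $59000.
Bidding truthfully at $60000: Agent T has the top bid, wins, and pays the second-highest bid $59000. Payoff = $60000 − $59000 = $1000.
Bidding $55500: the top bid is $59000 (a rival), so Agent T loses. Payoff = $0.
Regret = truthful payoff − actual payoff = $1000 − $0 = $1000.
This is the dominant-strategy logic: truthful bidding weakly beats any alternative.

$1000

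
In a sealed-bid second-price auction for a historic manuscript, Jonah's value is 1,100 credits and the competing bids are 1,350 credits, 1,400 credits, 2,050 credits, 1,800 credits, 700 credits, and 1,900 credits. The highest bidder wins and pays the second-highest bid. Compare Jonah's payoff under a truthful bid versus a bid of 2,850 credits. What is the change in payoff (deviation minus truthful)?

Change in payoff: -950 credits.

The highest competing bid is 2,050 credits.
Bidding truthfully at 1,100 credits: the top bid is 2,050 credits (a rival), so Jonah loses. Payoff = 0 credits.
Bidding 2,850 credits: Jonah has the top bid, wins, and pays the second-highest bid 2,050 credits. Payoff = 1,100 credits − 2,050 credits = -950 credits.
Change = -950 credits − 0 credits = -950 credits.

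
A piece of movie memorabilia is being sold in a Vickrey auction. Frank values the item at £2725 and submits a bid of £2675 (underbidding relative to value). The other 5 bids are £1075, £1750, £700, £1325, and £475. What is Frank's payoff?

Payoff = £975.

Highest competing bid: £1750.
Frank's bid £2675 is the highest overall, so Frank wins and pays the second-highest bid, £1750.
Payoff = value − price = £2725 − £1750 = £975.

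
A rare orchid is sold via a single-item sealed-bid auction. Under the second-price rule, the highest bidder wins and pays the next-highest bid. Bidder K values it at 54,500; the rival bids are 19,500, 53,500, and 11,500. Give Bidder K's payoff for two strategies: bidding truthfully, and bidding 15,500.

The highest competing bid is 53,500.
Bidding truthfully at 54,500: Bidder K has the top bid, wins, and pays the second-highest bid 53,500. Payoff = 54,500 − 53,500 = 1,000.
Bidding 15,500: the top bid is 53,500 (a rival), so Bidder K loses. Payoff = 0.
Deviating from a truthful bid can only lose payoff in a second-price auction — never gain.

(a) 1,000  (b) 0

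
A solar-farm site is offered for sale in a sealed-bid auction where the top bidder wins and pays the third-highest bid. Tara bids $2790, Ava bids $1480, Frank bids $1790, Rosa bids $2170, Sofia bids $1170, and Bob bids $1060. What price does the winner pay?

Price paid: $1790.

Ranking the bids: Tara $2790, then Rosa $2170, then Frank $1790, then Ava $1480, then Sofia $1170, then Bob $1060.
Tara is the highest bidder, so Tara wins.
Under the third-price rule, the price is the third-highest bid: $1790.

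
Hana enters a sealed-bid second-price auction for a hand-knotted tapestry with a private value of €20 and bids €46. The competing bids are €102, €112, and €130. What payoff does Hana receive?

Hana's payoff: €0.

Highest competing bid: €130.
Hana's bid €46 is not the highest, so Hana loses, pays nothing, and earns zero payoff.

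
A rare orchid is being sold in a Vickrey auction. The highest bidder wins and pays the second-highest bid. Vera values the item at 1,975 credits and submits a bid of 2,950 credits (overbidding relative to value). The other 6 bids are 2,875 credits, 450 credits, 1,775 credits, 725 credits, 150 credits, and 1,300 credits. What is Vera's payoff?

Highest competing bid: 2,875 credits.
Vera's bid 2,950 credits is the highest overall, so Vera wins and pays the second-highest bid, 2,875 credits.
Payoff = value − price = 1,975 credits − 2,875 credits = -900 credits.
Overbidding won the item at a price above value — truthful bidding would have avoided this loss.

Vera's payoff: -900 credits.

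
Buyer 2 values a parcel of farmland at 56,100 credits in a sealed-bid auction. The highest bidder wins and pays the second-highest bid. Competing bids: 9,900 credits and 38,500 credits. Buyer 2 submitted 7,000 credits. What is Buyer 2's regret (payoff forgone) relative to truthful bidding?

The highest competing bid is 38,500 credits.
Bidding truthfully at 56,100 credits: Buyer 2 has the top bid, wins, and pays the second-highest bid 38,500 credits. Payoff = 56,100 credits − 38,500 credits = 17,600 credits.
Bidding 7,000 credits: the top bid is 38,500 credits (a rival), so Buyer 2 loses. Payoff = 0 credits.
Regret = truthful payoff − actual payoff = 17,600 credits − 0 credits = 17,600 credits.

17,600 credits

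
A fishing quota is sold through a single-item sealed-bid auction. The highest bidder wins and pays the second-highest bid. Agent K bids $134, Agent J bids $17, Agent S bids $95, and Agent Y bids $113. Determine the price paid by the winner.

The winner pays $113.

Sorted high to low: Agent K $134; Agent Y $113; Agent S $95; Agent J $17.
Agent K has the highest bid, so Agent K wins.
The second-highest bid is $113, so that is what Agent K pays.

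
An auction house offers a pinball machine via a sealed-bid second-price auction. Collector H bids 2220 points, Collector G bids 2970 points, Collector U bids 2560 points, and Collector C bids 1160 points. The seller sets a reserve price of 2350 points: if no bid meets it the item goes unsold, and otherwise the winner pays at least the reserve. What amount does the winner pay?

The winner pays 2560 points.

Bids in descending order: Collector G 2970 points > Collector U 2560 points > Collector H 2220 points > Collector C 1160 points.
Collector G has the highest bid, so Collector G wins.
The second-highest bid is 2560 points, which exceeds the reserve, so that sets the price.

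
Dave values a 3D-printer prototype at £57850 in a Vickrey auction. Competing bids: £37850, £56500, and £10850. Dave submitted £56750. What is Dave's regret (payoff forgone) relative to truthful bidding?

The highest competing bid is £56500.
Bidding truthfully at £57850: Dave has the top bid, wins, and pays the second-highest bid £56500. Payoff = £57850 − £56500 = £1350.
Bidding £56750: Dave has the top bid, wins, and pays the second-highest bid £56500. Payoff = £57850 − £56500 = £1350.
Regret = truthful payoff − actual payoff = £1350 − £1350 = £0.
The bid only affects whether you win, not the price — here both bids land on the same side of the top rival bid, so the deviation is payoff-neutral.

Payoff forgone: £0.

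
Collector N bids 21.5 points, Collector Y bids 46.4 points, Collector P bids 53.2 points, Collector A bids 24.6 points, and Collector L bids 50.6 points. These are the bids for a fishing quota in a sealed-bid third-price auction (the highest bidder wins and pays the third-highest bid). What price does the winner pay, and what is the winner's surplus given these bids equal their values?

Ordered from highest: Collector P 53.2 points, then Collector L 50.6 points, then Collector Y 46.4 points, then Collector A 24.6 points, then Collector N 21.5 points.
Collector P is the highest bidder, so Collector P wins.
Under the third-price rule, the price is the third-highest bid: 46.4 points.
Surplus = 53.2 points − 46.4 points = 6.8 points.

The winner pays 46.4 points for a surplus of 6.8 points.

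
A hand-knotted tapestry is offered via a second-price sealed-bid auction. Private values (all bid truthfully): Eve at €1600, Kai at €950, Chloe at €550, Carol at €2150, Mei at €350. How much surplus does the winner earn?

€550

Sorted high to low: Carol €2150, then Eve €1600, then Kai €950, then Chloe €550, then Mei €350.
Carol wins with the top bid and pays the second-highest, €1600.
Surplus = €2150 − €1600 = €550.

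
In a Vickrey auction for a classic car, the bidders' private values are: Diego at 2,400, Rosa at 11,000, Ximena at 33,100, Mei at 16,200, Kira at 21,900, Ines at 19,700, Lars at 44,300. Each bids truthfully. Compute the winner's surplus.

Sorted high to low: Lars 44,300, then Ximena 33,100, then Kira 21,900, then Ines 19,700, then Mei 16,200, then Rosa 11,000, then Diego 2,400.
Lars wins with the top bid and pays the second-highest, 33,100.
Surplus = 44,300 − 33,100 = 11,200.

11,200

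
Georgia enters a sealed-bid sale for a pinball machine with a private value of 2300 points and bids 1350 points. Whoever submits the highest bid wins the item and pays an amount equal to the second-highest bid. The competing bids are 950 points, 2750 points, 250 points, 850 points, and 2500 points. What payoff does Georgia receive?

Highest competing bid: 2750 points.
Georgia's bid 1350 points is not the highest, so Georgia loses, pays nothing, and earns zero payoff.

Georgia's payoff: 0 points.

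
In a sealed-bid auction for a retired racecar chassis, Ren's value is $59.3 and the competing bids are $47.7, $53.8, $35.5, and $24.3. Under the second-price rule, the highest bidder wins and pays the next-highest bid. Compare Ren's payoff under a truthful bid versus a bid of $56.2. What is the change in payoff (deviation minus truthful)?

Change in payoff: $0.0.

The highest competing bid is $53.8.
Bidding truthfully at $59.3: Ren has the top bid, wins, and pays the second-highest bid $53.8. Payoff = $59.3 − $53.8 = $5.5.
Bidding $56.2: Ren has the top bid, wins, and pays the second-highest bid $53.8. Payoff = $59.3 − $53.8 = $5.5.
Change = $5.5 − $5.5 = $0.0.
The bid only affects whether you win, not the price — here both bids land on the same side of the top rival bid, so the deviation is payoff-neutral.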